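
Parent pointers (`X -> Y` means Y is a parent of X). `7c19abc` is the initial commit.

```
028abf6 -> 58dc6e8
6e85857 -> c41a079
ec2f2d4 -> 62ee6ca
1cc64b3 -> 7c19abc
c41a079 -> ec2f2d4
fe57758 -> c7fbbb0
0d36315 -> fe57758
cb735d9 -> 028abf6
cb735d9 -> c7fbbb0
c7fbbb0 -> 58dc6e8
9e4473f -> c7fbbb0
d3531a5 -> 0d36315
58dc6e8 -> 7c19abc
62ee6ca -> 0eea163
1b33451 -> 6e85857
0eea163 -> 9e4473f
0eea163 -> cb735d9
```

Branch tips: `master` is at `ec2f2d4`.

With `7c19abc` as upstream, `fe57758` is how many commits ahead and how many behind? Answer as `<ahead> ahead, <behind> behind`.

Reachable from fe57758: {58dc6e8, 7c19abc, c7fbbb0, fe57758}.
Reachable from 7c19abc: {7c19abc}.
Only in fe57758's history (ahead): {58dc6e8, c7fbbb0, fe57758} — 3.
Only in 7c19abc's history (behind): {} — 0.

3 ahead, 0 behind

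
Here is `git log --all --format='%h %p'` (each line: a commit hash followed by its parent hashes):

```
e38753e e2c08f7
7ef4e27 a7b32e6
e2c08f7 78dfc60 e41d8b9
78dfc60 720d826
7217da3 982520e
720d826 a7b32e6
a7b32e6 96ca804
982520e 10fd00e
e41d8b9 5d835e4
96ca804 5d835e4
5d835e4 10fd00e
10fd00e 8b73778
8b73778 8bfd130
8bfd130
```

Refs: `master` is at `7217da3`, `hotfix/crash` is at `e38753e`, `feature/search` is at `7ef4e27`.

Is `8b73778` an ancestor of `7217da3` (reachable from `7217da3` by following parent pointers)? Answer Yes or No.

Ancestors of 7217da3 (commits reachable by following parents): {10fd00e, 7217da3, 8b73778, 8bfd130, 982520e}.
8b73778 is in that set, so it is an ancestor of 7217da3.

Yes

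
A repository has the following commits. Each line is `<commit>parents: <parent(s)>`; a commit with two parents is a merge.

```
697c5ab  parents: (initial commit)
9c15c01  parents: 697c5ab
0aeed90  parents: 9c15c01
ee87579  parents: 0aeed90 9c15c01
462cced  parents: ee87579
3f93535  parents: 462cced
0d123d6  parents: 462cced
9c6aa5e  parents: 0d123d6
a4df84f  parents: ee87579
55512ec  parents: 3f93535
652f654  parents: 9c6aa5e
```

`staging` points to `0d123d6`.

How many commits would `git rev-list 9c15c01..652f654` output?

Reachable from 652f654: {0aeed90, 0d123d6, 462cced, 652f654, 697c5ab, 9c15c01, 9c6aa5e, ee87579}.
Reachable from 9c15c01: {697c5ab, 9c15c01}.
In 652f654's history but not 9c15c01's: {0aeed90, 0d123d6, 462cced, 652f654, 9c6aa5e, ee87579} — 6 commits.

6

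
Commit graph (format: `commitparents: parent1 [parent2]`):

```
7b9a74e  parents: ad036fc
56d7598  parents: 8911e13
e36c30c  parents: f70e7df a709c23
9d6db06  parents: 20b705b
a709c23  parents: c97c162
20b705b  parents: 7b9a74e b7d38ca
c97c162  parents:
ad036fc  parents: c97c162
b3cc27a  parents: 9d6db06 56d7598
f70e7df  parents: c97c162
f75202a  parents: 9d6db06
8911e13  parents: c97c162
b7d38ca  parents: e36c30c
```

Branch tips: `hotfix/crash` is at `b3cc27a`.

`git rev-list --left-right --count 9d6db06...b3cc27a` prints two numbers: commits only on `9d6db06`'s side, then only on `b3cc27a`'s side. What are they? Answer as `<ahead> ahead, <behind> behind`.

Reachable from 9d6db06: {20b705b, 7b9a74e, 9d6db06, a709c23, ad036fc, b7d38ca, c97c162, e36c30c, f70e7df}.
Reachable from b3cc27a: {20b705b, 56d7598, 7b9a74e, 8911e13, 9d6db06, a709c23, ad036fc, b3cc27a, b7d38ca, c97c162, e36c30c, f70e7df}.
Only in 9d6db06's history (ahead): {} — 0.
Only in b3cc27a's history (behind): {56d7598, 8911e13, b3cc27a} — 3.

0 ahead, 3 behind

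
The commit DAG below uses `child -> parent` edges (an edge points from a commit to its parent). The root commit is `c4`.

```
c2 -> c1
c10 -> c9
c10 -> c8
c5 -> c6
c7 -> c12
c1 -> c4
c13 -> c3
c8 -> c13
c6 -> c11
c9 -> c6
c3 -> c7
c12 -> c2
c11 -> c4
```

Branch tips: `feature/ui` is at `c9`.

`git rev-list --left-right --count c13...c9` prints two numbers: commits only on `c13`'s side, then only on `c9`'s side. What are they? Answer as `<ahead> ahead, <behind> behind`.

Reachable from c13: {c1, c12, c13, c2, c3, c4, c7}.
Reachable from c9: {c11, c4, c6, c9}.
Only in c13's history (ahead): {c1, c12, c13, c2, c3, c7} — 6.
Only in c9's history (behind): {c11, c6, c9} — 3.

6 ahead, 3 behind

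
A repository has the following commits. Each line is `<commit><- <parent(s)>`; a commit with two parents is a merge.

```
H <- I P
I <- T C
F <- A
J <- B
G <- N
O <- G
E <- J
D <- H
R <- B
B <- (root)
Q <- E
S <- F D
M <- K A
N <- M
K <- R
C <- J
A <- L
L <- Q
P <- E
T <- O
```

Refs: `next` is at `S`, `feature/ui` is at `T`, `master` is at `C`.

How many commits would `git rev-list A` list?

Walking parent pointers from A: reachable set = {A, B, E, J, L, Q}.
That is 6 commits.

6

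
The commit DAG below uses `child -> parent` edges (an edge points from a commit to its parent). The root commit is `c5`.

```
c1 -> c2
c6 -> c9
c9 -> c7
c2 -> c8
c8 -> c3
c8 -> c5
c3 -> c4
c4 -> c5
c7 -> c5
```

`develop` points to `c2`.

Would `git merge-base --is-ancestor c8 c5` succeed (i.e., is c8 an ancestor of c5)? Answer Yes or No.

No

Ancestors of c5: {c5}.
c8 is not in that set, so it is not an ancestor of c5.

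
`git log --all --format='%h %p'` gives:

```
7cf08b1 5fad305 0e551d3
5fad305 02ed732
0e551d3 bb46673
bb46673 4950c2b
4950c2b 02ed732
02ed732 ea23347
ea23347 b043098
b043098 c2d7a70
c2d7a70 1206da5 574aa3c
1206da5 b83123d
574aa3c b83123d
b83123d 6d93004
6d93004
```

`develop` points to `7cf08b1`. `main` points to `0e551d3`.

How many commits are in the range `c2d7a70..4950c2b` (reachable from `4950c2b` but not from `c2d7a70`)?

4

Reachable from 4950c2b: {02ed732, 1206da5, 4950c2b, 574aa3c, 6d93004, b043098, b83123d, c2d7a70, ea23347}.
Reachable from c2d7a70: {1206da5, 574aa3c, 6d93004, b83123d, c2d7a70}.
In 4950c2b's history but not c2d7a70's: {02ed732, 4950c2b, b043098, ea23347} — 4 commits.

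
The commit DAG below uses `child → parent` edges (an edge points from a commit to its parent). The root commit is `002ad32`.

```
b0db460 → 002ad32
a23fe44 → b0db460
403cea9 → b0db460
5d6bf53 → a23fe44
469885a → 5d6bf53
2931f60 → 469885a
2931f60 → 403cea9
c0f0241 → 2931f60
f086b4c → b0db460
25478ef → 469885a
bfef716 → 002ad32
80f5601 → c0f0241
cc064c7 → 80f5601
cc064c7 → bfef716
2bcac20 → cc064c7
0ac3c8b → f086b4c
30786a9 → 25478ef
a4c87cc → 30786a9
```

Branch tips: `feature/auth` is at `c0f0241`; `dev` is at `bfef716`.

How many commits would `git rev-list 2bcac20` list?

Walking parent pointers from 2bcac20: reachable set = {002ad32, 2931f60, 2bcac20, 403cea9, 469885a, 5d6bf53, 80f5601, a23fe44, b0db460, bfef716, c0f0241, cc064c7}.
That is 12 commits.

12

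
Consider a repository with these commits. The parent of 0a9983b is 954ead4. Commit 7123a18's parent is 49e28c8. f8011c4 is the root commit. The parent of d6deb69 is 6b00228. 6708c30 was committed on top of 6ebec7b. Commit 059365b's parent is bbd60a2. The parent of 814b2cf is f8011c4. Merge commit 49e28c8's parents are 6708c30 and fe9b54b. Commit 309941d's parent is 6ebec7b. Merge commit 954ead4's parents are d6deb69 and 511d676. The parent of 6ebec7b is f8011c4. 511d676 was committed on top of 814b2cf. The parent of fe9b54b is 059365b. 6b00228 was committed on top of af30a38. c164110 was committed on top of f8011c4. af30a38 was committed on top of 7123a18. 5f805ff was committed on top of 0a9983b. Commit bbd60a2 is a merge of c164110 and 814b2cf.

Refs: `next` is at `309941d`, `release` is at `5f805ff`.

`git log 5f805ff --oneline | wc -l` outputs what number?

Walking parent pointers from 5f805ff: reachable set = {059365b, 0a9983b, 49e28c8, 511d676, 5f805ff, 6708c30, 6b00228, 6ebec7b, 7123a18, 814b2cf, 954ead4, af30a38, bbd60a2, c164110, d6deb69, f8011c4, fe9b54b}.
That is 17 commits.

17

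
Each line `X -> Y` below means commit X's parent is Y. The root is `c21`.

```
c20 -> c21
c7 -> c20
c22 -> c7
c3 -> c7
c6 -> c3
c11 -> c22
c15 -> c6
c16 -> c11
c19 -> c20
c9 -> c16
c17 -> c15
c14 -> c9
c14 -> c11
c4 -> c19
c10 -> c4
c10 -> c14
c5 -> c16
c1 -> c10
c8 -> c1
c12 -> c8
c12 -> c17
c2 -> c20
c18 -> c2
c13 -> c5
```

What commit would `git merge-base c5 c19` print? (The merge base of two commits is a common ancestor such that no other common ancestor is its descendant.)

Ancestors of c5: {c11, c16, c20, c21, c22, c5, c7}.
Ancestors of c19: {c19, c20, c21}.
Common ancestors: {c20, c21}.
Among these, c20 is not an ancestor of any other common ancestor — it is the merge base.

c20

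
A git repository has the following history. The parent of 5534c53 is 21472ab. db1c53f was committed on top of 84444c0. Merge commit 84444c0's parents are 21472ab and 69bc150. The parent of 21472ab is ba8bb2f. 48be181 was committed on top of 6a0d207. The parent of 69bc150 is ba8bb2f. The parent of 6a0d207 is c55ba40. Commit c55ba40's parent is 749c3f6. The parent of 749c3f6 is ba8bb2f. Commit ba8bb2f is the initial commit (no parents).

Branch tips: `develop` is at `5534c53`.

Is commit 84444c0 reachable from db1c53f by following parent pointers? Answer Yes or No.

Ancestors of db1c53f (commits reachable by following parents): {21472ab, 69bc150, 84444c0, ba8bb2f, db1c53f}.
84444c0 is in that set, so it is an ancestor of db1c53f.

Yes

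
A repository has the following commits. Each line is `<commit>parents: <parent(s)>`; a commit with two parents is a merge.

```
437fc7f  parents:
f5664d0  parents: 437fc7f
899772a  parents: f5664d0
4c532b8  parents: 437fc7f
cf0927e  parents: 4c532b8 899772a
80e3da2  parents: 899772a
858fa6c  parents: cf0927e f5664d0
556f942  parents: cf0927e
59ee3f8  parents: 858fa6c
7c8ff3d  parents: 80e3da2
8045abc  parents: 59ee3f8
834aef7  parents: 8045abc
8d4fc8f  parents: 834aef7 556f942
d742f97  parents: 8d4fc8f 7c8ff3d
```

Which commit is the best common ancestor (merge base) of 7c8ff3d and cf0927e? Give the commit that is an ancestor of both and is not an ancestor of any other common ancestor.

Ancestors of 7c8ff3d: {437fc7f, 7c8ff3d, 80e3da2, 899772a, f5664d0}.
Ancestors of cf0927e: {437fc7f, 4c532b8, 899772a, cf0927e, f5664d0}.
Common ancestors: {437fc7f, 899772a, f5664d0}.
Among these, 899772a is not an ancestor of any other common ancestor — it is the merge base.

899772a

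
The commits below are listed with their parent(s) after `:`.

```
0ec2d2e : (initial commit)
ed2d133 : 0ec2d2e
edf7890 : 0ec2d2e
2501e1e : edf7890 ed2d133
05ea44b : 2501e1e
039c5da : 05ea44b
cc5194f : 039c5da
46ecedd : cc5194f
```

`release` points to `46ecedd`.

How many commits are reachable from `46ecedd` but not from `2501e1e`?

Reachable from 46ecedd: {039c5da, 05ea44b, 0ec2d2e, 2501e1e, 46ecedd, cc5194f, ed2d133, edf7890}.
Reachable from 2501e1e: {0ec2d2e, 2501e1e, ed2d133, edf7890}.
In 46ecedd's history but not 2501e1e's: {039c5da, 05ea44b, 46ecedd, cc5194f} — 4 commits.

4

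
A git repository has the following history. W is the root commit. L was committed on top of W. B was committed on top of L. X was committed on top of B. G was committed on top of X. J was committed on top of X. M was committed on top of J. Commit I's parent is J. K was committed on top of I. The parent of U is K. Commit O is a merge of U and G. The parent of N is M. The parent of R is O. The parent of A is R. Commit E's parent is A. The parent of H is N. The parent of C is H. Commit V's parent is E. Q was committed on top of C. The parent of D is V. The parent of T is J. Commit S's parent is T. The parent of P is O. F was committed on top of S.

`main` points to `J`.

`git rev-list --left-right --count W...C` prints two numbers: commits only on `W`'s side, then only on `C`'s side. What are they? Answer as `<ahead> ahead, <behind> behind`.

Reachable from W: {W}.
Reachable from C: {B, C, H, J, L, M, N, W, X}.
Only in W's history (ahead): {} — 0.
Only in C's history (behind): {B, C, H, J, L, M, N, X} — 8.

0 ahead, 8 behind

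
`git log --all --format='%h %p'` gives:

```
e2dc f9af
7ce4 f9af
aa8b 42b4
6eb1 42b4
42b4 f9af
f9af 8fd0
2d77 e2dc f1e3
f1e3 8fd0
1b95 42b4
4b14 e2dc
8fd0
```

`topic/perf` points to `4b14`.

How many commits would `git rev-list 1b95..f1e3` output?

Reachable from f1e3: {8fd0, f1e3}.
Reachable from 1b95: {1b95, 42b4, 8fd0, f9af}.
In f1e3's history but not 1b95's: {f1e3} — 1 commit.

1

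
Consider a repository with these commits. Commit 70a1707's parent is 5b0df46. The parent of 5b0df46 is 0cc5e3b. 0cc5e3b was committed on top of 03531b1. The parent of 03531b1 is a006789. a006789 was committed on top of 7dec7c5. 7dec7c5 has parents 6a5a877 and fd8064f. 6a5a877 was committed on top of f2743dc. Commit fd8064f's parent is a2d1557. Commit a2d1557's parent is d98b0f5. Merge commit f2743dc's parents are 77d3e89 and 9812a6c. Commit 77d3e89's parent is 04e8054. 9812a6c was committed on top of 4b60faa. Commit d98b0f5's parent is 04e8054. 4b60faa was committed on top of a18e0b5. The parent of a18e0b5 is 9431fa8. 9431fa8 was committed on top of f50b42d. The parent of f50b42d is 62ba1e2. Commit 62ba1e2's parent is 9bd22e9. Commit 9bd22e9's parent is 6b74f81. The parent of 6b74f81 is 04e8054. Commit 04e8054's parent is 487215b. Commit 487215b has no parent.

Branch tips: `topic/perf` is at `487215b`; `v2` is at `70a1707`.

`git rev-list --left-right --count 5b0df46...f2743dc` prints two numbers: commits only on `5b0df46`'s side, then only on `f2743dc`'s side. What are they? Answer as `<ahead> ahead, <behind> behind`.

9 ahead, 0 behind

Reachable from 5b0df46: {03531b1, 04e8054, 0cc5e3b, 487215b, 4b60faa, 5b0df46, 62ba1e2, 6a5a877, 6b74f81, 77d3e89, 7dec7c5, 9431fa8, 9812a6c, 9bd22e9, a006789, a18e0b5, a2d1557, d98b0f5, f2743dc, f50b42d, fd8064f}.
Reachable from f2743dc: {04e8054, 487215b, 4b60faa, 62ba1e2, 6b74f81, 77d3e89, 9431fa8, 9812a6c, 9bd22e9, a18e0b5, f2743dc, f50b42d}.
Only in 5b0df46's history (ahead): {03531b1, 0cc5e3b, 5b0df46, 6a5a877, 7dec7c5, a006789, a2d1557, d98b0f5, fd8064f} — 9.
Only in f2743dc's history (behind): {} — 0.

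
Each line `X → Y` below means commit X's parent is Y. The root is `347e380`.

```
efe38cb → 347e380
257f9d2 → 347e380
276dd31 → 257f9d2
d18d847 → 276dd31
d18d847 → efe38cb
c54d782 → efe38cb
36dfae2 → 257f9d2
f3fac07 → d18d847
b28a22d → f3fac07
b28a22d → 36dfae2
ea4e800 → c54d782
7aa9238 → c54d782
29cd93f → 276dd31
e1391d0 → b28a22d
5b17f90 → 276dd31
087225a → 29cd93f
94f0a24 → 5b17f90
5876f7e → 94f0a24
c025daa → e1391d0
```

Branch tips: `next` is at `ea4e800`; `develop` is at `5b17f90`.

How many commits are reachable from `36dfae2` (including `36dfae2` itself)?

3

Walking parent pointers from 36dfae2: reachable set = {257f9d2, 347e380, 36dfae2}.
That is 3 commits.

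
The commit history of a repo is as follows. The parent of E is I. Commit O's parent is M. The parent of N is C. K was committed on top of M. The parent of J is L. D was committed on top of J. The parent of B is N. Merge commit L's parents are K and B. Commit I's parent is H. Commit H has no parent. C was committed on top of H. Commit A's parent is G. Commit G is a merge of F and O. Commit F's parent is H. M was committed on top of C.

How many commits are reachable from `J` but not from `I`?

7

Reachable from J: {B, C, H, J, K, L, M, N}.
Reachable from I: {H, I}.
In J's history but not I's: {B, C, J, K, L, M, N} — 7 commits.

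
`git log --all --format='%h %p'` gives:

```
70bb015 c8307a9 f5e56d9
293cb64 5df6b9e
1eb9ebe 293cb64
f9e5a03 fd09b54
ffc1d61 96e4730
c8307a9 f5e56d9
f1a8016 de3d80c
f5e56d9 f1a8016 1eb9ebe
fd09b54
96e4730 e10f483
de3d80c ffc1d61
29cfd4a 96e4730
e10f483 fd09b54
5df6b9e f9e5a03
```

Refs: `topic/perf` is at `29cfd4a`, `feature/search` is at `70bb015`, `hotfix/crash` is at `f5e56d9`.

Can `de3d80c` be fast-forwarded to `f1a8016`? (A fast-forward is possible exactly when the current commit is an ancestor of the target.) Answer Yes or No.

Yes

A fast-forward from de3d80c to f1a8016 is possible iff de3d80c is an ancestor of f1a8016.
Ancestors of f1a8016: {96e4730, de3d80c, e10f483, f1a8016, fd09b54, ffc1d61}.
de3d80c is among them, so fast-forward is possible.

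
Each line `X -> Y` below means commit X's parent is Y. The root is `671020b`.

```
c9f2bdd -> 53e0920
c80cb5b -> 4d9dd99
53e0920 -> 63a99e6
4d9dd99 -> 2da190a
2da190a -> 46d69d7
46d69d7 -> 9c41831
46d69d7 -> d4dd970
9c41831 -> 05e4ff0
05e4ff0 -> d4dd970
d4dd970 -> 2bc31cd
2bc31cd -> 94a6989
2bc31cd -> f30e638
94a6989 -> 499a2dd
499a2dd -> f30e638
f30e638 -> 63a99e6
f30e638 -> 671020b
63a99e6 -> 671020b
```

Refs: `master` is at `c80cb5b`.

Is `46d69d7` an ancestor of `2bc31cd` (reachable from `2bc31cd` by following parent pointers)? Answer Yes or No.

Ancestors of 2bc31cd: {2bc31cd, 499a2dd, 63a99e6, 671020b, 94a6989, f30e638}.
46d69d7 is not in that set, so it is not an ancestor of 2bc31cd.

No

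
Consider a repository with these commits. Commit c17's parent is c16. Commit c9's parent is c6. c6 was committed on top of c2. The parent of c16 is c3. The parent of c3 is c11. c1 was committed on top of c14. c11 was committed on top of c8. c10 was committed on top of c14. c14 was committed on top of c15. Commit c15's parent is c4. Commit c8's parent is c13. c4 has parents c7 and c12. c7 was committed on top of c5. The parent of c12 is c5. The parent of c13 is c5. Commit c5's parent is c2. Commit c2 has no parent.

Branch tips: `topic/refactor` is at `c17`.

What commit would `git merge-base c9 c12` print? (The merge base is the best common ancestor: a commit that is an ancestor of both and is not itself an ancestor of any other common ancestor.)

c2

Ancestors of c9: {c2, c6, c9}.
Ancestors of c12: {c12, c2, c5}.
Common ancestors: {c2}.
The only common ancestor is c2, so it is the merge base.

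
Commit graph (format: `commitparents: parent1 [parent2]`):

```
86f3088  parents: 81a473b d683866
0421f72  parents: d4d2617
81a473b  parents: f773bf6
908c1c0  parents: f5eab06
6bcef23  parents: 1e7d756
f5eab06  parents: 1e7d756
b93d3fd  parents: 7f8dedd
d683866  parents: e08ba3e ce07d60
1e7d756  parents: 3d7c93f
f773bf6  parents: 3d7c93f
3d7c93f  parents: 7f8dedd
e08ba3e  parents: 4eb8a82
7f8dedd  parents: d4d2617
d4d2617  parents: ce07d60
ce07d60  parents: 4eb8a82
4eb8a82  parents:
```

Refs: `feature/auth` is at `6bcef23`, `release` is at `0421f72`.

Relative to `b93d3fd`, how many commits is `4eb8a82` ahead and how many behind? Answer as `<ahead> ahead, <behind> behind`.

Reachable from 4eb8a82: {4eb8a82}.
Reachable from b93d3fd: {4eb8a82, 7f8dedd, b93d3fd, ce07d60, d4d2617}.
Only in 4eb8a82's history (ahead): {} — 0.
Only in b93d3fd's history (behind): {7f8dedd, b93d3fd, ce07d60, d4d2617} — 4.

0 ahead, 4 behind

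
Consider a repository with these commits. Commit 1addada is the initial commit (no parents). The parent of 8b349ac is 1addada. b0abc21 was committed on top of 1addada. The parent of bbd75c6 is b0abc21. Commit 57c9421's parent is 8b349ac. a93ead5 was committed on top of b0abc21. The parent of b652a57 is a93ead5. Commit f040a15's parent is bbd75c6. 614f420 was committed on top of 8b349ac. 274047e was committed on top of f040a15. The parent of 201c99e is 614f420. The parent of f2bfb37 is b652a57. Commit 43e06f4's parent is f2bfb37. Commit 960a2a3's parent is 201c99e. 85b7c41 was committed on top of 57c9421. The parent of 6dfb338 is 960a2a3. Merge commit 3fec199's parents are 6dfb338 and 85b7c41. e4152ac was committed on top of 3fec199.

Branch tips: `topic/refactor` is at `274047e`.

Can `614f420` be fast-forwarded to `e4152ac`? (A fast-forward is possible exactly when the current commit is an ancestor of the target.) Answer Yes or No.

Yes

A fast-forward from 614f420 to e4152ac is possible iff 614f420 is an ancestor of e4152ac.
Ancestors of e4152ac: {1addada, 201c99e, 3fec199, 57c9421, 614f420, 6dfb338, 85b7c41, 8b349ac, 960a2a3, e4152ac}.
614f420 is among them, so fast-forward is possible.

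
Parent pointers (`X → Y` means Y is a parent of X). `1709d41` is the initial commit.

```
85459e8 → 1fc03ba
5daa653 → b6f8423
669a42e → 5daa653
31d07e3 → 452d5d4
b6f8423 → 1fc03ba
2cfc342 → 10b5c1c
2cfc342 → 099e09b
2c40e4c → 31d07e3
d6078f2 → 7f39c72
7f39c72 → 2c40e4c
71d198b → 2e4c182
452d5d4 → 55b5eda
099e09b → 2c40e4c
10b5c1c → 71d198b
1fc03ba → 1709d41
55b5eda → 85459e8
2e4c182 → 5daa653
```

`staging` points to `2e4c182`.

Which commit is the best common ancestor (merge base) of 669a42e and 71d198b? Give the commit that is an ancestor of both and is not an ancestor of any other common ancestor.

Ancestors of 669a42e: {1709d41, 1fc03ba, 5daa653, 669a42e, b6f8423}.
Ancestors of 71d198b: {1709d41, 1fc03ba, 2e4c182, 5daa653, 71d198b, b6f8423}.
Common ancestors: {1709d41, 1fc03ba, 5daa653, b6f8423}.
Among these, 5daa653 is not an ancestor of any other common ancestor — it is the merge base.

5daa653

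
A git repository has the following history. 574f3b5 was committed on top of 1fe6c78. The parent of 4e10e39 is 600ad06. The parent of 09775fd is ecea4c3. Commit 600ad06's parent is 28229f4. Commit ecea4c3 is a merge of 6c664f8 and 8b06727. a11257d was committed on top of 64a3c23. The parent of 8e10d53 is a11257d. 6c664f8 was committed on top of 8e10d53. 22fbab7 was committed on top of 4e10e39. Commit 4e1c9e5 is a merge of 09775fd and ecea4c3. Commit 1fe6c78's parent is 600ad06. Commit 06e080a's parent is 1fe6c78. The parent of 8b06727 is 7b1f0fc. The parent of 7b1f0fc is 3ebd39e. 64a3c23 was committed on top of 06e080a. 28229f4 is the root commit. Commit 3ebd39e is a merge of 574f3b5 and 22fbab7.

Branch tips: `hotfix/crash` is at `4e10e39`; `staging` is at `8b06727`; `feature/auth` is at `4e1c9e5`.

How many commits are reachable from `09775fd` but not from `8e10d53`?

9

Reachable from 09775fd: {06e080a, 09775fd, 1fe6c78, 22fbab7, 28229f4, 3ebd39e, 4e10e39, 574f3b5, 600ad06, 64a3c23, 6c664f8, 7b1f0fc, 8b06727, 8e10d53, a11257d, ecea4c3}.
Reachable from 8e10d53: {06e080a, 1fe6c78, 28229f4, 600ad06, 64a3c23, 8e10d53, a11257d}.
In 09775fd's history but not 8e10d53's: {09775fd, 22fbab7, 3ebd39e, 4e10e39, 574f3b5, 6c664f8, 7b1f0fc, 8b06727, ecea4c3} — 9 commits.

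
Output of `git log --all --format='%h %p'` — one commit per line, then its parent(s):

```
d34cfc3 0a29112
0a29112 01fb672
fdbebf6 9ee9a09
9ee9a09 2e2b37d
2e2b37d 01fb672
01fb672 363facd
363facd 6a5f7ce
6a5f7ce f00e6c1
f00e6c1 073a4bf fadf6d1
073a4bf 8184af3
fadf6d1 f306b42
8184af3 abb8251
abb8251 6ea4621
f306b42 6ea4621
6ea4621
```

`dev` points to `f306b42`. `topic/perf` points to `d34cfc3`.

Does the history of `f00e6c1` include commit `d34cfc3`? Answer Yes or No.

No

Ancestors of f00e6c1: {073a4bf, 6ea4621, 8184af3, abb8251, f00e6c1, f306b42, fadf6d1}.
d34cfc3 is not in that set, so it is not an ancestor of f00e6c1.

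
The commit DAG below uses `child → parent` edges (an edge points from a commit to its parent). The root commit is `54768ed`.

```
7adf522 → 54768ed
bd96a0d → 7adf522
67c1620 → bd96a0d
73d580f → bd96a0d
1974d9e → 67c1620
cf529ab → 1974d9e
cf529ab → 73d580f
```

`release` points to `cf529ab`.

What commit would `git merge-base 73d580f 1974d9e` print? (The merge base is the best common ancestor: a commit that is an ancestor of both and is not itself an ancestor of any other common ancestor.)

bd96a0d

Ancestors of 73d580f: {54768ed, 73d580f, 7adf522, bd96a0d}.
Ancestors of 1974d9e: {1974d9e, 54768ed, 67c1620, 7adf522, bd96a0d}.
Common ancestors: {54768ed, 7adf522, bd96a0d}.
Among these, bd96a0d is not an ancestor of any other common ancestor — it is the merge base.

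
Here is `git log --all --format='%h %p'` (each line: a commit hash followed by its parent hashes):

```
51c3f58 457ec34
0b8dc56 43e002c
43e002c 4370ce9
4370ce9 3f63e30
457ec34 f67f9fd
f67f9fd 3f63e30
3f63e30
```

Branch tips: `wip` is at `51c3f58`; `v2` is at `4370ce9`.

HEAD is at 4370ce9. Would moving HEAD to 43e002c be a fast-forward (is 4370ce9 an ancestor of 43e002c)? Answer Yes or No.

Yes

A fast-forward from 4370ce9 to 43e002c is possible iff 4370ce9 is an ancestor of 43e002c.
Ancestors of 43e002c: {3f63e30, 4370ce9, 43e002c}.
4370ce9 is among them, so fast-forward is possible.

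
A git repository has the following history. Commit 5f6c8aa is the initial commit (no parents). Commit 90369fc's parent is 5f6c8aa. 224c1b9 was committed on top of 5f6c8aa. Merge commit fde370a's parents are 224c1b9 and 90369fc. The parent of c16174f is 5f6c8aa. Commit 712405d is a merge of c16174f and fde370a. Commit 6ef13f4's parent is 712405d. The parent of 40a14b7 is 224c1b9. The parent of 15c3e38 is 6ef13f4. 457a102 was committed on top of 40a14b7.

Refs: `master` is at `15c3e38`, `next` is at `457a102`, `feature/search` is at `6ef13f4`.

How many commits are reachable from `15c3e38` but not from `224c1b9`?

6

Reachable from 15c3e38: {15c3e38, 224c1b9, 5f6c8aa, 6ef13f4, 712405d, 90369fc, c16174f, fde370a}.
Reachable from 224c1b9: {224c1b9, 5f6c8aa}.
In 15c3e38's history but not 224c1b9's: {15c3e38, 6ef13f4, 712405d, 90369fc, c16174f, fde370a} — 6 commits.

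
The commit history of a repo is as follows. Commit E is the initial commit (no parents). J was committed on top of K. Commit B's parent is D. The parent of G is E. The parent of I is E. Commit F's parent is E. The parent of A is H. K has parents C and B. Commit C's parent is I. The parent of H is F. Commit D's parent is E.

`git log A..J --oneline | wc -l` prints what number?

6

Reachable from J: {B, C, D, E, I, J, K}.
Reachable from A: {A, E, F, H}.
In J's history but not A's: {B, C, D, I, J, K} — 6 commits.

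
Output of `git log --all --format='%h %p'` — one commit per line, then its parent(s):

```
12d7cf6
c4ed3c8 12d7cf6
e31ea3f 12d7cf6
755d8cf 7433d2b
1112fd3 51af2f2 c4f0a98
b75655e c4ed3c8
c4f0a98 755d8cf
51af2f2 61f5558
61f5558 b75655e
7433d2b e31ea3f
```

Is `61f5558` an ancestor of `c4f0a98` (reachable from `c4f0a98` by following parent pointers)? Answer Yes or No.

Ancestors of c4f0a98: {12d7cf6, 7433d2b, 755d8cf, c4f0a98, e31ea3f}.
61f5558 is not in that set, so it is not an ancestor of c4f0a98.

No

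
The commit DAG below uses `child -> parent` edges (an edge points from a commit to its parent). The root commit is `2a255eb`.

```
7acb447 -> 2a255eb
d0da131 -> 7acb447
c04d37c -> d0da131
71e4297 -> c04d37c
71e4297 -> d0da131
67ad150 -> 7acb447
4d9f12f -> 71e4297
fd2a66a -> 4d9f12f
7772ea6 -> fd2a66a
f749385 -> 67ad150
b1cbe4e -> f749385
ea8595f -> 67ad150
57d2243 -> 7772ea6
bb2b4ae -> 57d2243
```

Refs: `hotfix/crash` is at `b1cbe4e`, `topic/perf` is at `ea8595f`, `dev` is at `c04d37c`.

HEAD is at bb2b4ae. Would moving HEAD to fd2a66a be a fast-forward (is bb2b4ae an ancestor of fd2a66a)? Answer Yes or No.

A fast-forward from bb2b4ae to fd2a66a is possible iff bb2b4ae is an ancestor of fd2a66a.
Ancestors of fd2a66a: {2a255eb, 4d9f12f, 71e4297, 7acb447, c04d37c, d0da131, fd2a66a}.
bb2b4ae is not among them, so fast-forward is not possible.

No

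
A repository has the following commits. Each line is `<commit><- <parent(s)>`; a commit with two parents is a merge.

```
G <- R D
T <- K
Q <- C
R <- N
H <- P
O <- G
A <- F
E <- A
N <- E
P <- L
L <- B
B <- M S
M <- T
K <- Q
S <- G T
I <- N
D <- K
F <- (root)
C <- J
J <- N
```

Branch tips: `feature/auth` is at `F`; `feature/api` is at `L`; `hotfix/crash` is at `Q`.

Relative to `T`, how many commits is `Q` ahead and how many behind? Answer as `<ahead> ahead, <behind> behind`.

Reachable from Q: {A, C, E, F, J, N, Q}.
Reachable from T: {A, C, E, F, J, K, N, Q, T}.
Only in Q's history (ahead): {} — 0.
Only in T's history (behind): {K, T} — 2.

0 ahead, 2 behind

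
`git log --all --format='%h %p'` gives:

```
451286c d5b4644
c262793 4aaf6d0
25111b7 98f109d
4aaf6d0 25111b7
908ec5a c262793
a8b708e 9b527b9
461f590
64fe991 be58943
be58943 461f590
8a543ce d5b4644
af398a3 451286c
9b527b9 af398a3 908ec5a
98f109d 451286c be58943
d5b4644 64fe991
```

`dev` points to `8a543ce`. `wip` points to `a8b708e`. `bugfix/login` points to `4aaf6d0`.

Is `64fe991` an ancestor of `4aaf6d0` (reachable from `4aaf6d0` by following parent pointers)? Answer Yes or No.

Yes

Ancestors of 4aaf6d0 (commits reachable by following parents): {25111b7, 451286c, 461f590, 4aaf6d0, 64fe991, 98f109d, be58943, d5b4644}.
64fe991 is in that set, so it is an ancestor of 4aaf6d0.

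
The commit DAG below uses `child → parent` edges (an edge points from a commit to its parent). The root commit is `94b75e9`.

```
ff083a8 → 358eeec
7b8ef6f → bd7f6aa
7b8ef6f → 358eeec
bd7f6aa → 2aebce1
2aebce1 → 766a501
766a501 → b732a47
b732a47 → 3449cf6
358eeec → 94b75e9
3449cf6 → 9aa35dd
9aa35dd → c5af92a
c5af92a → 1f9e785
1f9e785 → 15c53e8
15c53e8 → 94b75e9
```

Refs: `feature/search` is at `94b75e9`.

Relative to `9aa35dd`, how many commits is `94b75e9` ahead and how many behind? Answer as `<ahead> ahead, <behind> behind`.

0 ahead, 4 behind

Reachable from 94b75e9: {94b75e9}.
Reachable from 9aa35dd: {15c53e8, 1f9e785, 94b75e9, 9aa35dd, c5af92a}.
Only in 94b75e9's history (ahead): {} — 0.
Only in 9aa35dd's history (behind): {15c53e8, 1f9e785, 9aa35dd, c5af92a} — 4.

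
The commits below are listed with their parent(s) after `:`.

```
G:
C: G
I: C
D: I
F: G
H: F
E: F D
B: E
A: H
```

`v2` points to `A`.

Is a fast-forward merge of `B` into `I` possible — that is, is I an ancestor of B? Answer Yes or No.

Yes

A fast-forward from I to B is possible iff I is an ancestor of B.
Ancestors of B: {B, C, D, E, F, G, I}.
I is among them, so fast-forward is possible.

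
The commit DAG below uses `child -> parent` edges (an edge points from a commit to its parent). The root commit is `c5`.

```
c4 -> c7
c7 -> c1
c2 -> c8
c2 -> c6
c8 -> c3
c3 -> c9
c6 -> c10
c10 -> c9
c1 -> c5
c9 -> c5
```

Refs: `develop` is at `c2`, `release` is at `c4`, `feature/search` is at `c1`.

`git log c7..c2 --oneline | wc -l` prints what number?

Reachable from c2: {c10, c2, c3, c5, c6, c8, c9}.
Reachable from c7: {c1, c5, c7}.
In c2's history but not c7's: {c10, c2, c3, c6, c8, c9} — 6 commits.

6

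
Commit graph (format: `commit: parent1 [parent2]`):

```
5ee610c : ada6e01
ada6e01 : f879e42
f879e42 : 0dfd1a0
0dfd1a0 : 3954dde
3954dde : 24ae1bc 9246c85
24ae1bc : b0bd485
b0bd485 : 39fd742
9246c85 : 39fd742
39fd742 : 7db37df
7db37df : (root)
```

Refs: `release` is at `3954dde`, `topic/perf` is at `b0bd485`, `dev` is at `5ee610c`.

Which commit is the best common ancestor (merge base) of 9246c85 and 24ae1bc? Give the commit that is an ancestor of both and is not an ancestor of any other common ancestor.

Ancestors of 9246c85: {39fd742, 7db37df, 9246c85}.
Ancestors of 24ae1bc: {24ae1bc, 39fd742, 7db37df, b0bd485}.
Common ancestors: {39fd742, 7db37df}.
Among these, 39fd742 is not an ancestor of any other common ancestor — it is the merge base.

39fd742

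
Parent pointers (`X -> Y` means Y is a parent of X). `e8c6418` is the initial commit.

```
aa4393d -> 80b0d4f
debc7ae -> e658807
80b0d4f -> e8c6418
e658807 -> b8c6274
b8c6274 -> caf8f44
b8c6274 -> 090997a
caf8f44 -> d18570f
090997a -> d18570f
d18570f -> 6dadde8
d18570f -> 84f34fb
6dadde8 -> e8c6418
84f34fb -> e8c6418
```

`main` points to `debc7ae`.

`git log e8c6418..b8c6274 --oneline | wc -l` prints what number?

Reachable from b8c6274: {090997a, 6dadde8, 84f34fb, b8c6274, caf8f44, d18570f, e8c6418}.
Reachable from e8c6418: {e8c6418}.
In b8c6274's history but not e8c6418's: {090997a, 6dadde8, 84f34fb, b8c6274, caf8f44, d18570f} — 6 commits.

6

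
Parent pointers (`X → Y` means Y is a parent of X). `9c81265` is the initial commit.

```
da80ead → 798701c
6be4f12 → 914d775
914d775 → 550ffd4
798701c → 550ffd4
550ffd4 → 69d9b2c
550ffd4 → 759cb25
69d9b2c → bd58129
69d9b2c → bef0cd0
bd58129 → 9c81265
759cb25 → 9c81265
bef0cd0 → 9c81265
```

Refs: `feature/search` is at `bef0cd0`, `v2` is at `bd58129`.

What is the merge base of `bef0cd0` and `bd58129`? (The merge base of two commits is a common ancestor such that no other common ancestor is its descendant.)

9c81265

Ancestors of bef0cd0: {9c81265, bef0cd0}.
Ancestors of bd58129: {9c81265, bd58129}.
Common ancestors: {9c81265}.
The only common ancestor is 9c81265, so it is the merge base.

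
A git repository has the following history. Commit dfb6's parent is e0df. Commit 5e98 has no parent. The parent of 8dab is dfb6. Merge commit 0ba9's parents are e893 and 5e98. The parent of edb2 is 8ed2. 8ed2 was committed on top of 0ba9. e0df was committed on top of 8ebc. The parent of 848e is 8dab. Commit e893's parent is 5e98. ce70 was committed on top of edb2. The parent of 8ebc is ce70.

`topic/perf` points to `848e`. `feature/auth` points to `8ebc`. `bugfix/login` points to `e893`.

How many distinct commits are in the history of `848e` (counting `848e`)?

11

Walking parent pointers from 848e: reachable set = {0ba9, 5e98, 848e, 8dab, 8ebc, 8ed2, ce70, dfb6, e0df, e893, edb2}.
That is 11 commits.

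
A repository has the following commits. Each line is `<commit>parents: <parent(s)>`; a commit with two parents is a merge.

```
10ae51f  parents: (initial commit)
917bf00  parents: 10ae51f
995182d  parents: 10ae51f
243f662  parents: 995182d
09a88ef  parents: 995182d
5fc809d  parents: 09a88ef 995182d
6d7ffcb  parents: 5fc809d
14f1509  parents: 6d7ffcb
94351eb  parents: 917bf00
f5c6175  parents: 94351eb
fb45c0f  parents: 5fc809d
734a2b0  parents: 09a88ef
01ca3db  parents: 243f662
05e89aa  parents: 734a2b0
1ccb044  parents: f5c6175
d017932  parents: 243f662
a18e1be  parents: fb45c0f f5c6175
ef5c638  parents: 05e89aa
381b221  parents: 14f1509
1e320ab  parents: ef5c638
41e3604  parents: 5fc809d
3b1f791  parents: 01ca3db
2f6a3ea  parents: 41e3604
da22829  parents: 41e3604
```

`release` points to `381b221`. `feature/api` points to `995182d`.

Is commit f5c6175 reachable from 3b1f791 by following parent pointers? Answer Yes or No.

No

Ancestors of 3b1f791: {01ca3db, 10ae51f, 243f662, 3b1f791, 995182d}.
f5c6175 is not in that set, so it is not an ancestor of 3b1f791.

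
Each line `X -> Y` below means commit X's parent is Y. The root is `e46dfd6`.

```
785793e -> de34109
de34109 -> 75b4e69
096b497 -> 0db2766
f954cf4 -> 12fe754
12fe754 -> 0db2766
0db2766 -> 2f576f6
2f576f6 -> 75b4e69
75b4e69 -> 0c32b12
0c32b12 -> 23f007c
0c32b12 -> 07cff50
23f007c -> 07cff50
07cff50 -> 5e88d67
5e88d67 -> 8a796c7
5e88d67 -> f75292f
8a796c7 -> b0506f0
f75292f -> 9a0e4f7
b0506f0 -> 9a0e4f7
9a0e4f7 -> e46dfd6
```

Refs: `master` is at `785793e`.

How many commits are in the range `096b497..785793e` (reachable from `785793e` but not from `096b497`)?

2

Reachable from 785793e: {07cff50, 0c32b12, 23f007c, 5e88d67, 75b4e69, 785793e, 8a796c7, 9a0e4f7, b0506f0, de34109, e46dfd6, f75292f}.
Reachable from 096b497: {07cff50, 096b497, 0c32b12, 0db2766, 23f007c, 2f576f6, 5e88d67, 75b4e69, 8a796c7, 9a0e4f7, b0506f0, e46dfd6, f75292f}.
In 785793e's history but not 096b497's: {785793e, de34109} — 2 commits.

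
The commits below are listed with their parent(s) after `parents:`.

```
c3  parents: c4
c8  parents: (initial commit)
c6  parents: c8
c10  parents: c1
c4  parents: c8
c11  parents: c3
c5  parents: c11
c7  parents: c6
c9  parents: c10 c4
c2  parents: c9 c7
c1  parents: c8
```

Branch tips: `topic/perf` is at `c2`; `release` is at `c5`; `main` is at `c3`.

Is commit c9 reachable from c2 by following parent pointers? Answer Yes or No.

Ancestors of c2 (commits reachable by following parents): {c1, c10, c2, c4, c6, c7, c8, c9}.
c9 is in that set, so it is an ancestor of c2.

Yes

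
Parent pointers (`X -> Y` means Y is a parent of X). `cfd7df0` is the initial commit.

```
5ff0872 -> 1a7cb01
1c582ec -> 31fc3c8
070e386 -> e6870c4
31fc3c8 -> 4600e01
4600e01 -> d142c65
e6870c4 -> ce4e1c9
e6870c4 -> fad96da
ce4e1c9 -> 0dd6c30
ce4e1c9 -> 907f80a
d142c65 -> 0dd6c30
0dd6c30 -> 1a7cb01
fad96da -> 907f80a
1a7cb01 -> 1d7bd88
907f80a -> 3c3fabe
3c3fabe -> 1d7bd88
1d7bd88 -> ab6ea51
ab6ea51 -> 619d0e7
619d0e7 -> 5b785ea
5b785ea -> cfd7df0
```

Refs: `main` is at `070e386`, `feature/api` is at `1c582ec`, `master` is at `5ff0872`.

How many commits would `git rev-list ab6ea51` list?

Walking parent pointers from ab6ea51: reachable set = {5b785ea, 619d0e7, ab6ea51, cfd7df0}.
That is 4 commits.

4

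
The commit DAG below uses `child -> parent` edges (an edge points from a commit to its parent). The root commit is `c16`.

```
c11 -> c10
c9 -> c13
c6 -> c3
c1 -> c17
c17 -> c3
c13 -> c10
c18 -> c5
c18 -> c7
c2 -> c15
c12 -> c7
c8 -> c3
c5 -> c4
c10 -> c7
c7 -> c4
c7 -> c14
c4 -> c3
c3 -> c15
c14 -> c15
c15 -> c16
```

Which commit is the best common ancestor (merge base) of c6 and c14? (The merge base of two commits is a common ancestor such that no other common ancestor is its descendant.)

c15

Ancestors of c6: {c15, c16, c3, c6}.
Ancestors of c14: {c14, c15, c16}.
Common ancestors: {c15, c16}.
Among these, c15 is not an ancestor of any other common ancestor — it is the merge base.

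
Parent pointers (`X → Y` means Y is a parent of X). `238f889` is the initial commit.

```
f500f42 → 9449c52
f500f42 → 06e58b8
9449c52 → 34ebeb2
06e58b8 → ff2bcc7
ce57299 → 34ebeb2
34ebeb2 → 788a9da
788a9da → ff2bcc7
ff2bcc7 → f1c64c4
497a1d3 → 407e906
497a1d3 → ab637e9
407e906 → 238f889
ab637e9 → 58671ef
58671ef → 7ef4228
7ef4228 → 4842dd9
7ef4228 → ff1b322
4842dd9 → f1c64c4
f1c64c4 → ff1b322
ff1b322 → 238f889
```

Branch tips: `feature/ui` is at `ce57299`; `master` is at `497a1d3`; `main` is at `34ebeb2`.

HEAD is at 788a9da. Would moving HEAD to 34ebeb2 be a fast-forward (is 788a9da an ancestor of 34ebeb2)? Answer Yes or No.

A fast-forward from 788a9da to 34ebeb2 is possible iff 788a9da is an ancestor of 34ebeb2.
Ancestors of 34ebeb2: {238f889, 34ebeb2, 788a9da, f1c64c4, ff1b322, ff2bcc7}.
788a9da is among them, so fast-forward is possible.

Yes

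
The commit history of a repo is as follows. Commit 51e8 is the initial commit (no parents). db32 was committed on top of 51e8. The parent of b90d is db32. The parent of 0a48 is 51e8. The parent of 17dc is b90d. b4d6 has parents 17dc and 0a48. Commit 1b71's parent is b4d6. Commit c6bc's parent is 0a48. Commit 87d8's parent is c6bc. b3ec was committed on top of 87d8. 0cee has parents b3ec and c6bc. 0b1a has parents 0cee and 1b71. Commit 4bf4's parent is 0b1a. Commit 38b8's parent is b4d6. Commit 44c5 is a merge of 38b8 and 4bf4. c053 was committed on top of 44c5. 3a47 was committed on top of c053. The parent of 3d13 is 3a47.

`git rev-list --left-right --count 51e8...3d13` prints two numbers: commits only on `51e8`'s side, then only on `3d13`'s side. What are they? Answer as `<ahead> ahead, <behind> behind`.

Reachable from 51e8: {51e8}.
Reachable from 3d13: {0a48, 0b1a, 0cee, 17dc, 1b71, 38b8, 3a47, 3d13, 44c5, 4bf4, 51e8, 87d8, b3ec, b4d6, b90d, c053, c6bc, db32}.
Only in 51e8's history (ahead): {} — 0.
Only in 3d13's history (behind): {0a48, 0b1a, 0cee, 17dc, 1b71, 38b8, 3a47, 3d13, 44c5, 4bf4, 87d8, b3ec, b4d6, b90d, c053, c6bc, db32} — 17.

0 ahead, 17 behind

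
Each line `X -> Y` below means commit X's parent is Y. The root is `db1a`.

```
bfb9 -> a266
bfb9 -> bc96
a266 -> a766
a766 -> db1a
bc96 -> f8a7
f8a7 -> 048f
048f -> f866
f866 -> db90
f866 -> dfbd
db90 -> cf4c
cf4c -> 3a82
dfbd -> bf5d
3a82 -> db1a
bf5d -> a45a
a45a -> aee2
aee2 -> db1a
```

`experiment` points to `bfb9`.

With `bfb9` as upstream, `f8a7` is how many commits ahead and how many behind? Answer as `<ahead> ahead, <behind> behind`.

0 ahead, 4 behind

Reachable from f8a7: {048f, 3a82, a45a, aee2, bf5d, cf4c, db1a, db90, dfbd, f866, f8a7}.
Reachable from bfb9: {048f, 3a82, a266, a45a, a766, aee2, bc96, bf5d, bfb9, cf4c, db1a, db90, dfbd, f866, f8a7}.
Only in f8a7's history (ahead): {} — 0.
Only in bfb9's history (behind): {a266, a766, bc96, bfb9} — 4.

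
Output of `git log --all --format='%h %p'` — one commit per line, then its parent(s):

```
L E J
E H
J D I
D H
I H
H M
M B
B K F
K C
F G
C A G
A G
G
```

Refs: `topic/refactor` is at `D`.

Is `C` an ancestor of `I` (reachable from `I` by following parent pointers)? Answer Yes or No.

Yes

Ancestors of I (commits reachable by following parents): {A, B, C, F, G, H, I, K, M}.
C is in that set, so it is an ancestor of I.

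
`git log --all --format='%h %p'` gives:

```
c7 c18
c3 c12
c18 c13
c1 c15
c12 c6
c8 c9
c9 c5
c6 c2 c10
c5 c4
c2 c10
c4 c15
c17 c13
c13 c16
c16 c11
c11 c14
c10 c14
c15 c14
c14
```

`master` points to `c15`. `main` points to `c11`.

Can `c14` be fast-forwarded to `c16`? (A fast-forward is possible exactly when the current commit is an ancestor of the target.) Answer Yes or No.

A fast-forward from c14 to c16 is possible iff c14 is an ancestor of c16.
Ancestors of c16: {c11, c14, c16}.
c14 is among them, so fast-forward is possible.

Yes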